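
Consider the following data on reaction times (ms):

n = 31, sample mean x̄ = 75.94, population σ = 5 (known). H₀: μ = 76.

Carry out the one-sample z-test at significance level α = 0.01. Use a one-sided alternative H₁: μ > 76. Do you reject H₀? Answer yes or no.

SE = σ/√n = 5/√31 = 0.8980
z = (x̄−μ₀)/SE = (75.94−76)/0.8980 = -0.0668
p-value (one-sided, H₁ greater) = 0.52663
At α=0.01: p ≥ α → fail to reject H₀

reject H₀: no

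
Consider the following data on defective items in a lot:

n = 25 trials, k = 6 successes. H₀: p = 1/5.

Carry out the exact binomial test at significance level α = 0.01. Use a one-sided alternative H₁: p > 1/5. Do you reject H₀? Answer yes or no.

Exact binomial: n=25, k=6, p₀=1/5=0.2000
P(X≥6) from Σ C(n,i)·p₀^i·(1−p₀)^(n−i)
p-value (one-sided, H₁ greater) = 0.38331
At α=0.01: p ≥ α → fail to reject H₀

reject H₀: no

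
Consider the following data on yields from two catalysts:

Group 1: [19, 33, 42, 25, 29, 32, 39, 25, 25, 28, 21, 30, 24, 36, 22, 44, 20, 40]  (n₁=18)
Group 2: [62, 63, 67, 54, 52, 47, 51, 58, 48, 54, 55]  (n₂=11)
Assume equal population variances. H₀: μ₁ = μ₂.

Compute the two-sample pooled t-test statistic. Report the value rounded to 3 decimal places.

test statistic = -9.219

x̄₁=29.667, s₁=7.859, n₁=18
x̄₂=55.545, s₂=6.346, n₂=11
s_p² = [17·7.859² + 10·6.346²]/27 = 53.8047
SE = √(s_p²·(1/18+1/11)) = 2.8072
t = (29.667−55.545)/2.8072 = -9.2187
df = 27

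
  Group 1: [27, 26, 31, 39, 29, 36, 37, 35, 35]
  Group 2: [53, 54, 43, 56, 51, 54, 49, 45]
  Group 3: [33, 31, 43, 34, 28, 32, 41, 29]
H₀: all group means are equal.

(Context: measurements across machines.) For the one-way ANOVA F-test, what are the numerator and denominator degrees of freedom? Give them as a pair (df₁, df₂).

degrees of freedom = [2, 22]

k = 3 groups, N = 25 total
df = (k−1, N−k) = (3−1, 25−3) = (2, 22)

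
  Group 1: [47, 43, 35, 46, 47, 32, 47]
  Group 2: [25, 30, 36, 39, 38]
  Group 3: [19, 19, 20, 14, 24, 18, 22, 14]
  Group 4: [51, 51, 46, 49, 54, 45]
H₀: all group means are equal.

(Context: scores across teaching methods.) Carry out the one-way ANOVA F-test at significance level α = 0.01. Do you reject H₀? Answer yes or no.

Group means [42.43, 33.60, 18.75, 49.33], grand mean 35.038
SSB = Σnᵢ(x̄ᵢ−x̄)² = 3741.214; SSW = ΣΣ(x−x̄ᵢ)² = 523.748
MSB = 3741.214/3 = 1247.0713; MSW = 523.748/22 = 23.8067
F = MSB/MSW = 52.3832
df = (3, 22)
p-value (upper-tail) = 0.00000
At α=0.01: p < α → reject H₀

reject H₀: yes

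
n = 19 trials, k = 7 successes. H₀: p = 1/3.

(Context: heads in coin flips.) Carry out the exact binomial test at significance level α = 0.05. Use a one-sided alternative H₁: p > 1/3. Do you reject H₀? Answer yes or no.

reject H₀: no

Exact binomial: n=19, k=7, p₀=1/3=0.3333
P(X≥7) from Σ C(n,i)·p₀^i·(1−p₀)^(n−i)
p-value (one-sided, H₁ greater) = 0.45691
At α=0.05: p ≥ α → fail to reject H₀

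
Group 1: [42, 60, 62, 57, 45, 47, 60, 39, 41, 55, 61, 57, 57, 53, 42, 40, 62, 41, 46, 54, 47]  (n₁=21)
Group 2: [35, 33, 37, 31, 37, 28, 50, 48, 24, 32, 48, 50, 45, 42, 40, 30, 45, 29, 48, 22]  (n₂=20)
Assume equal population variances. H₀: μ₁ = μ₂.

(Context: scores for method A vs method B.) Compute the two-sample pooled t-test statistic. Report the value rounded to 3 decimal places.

x̄₁=50.857, s₁=8.248, n₁=21
x̄₂=37.700, s₂=8.951, n₂=20
s_p² = [20·8.248² + 19·8.951²]/39 = 73.9172
SE = √(s_p²·(1/21+1/20)) = 2.6862
t = (50.857−37.700)/2.6862 = 4.8980
df = 39

test statistic = 4.898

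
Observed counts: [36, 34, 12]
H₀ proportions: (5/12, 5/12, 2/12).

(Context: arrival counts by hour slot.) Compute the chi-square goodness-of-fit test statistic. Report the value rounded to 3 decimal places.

test statistic = 0.302

n = 82; E_i = n·p_i = [34.17, 34.17, 13.67]
χ² = (36−34.17)²/34.17 + (34−34.17)²/34.17 + (12−13.67)²/13.67 = 0.3024
df = 2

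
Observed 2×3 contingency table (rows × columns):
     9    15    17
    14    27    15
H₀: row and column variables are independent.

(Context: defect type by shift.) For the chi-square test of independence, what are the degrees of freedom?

degrees of freedom = 2

df = (r−1)(c−1) = (2−1)·(3−1) = 2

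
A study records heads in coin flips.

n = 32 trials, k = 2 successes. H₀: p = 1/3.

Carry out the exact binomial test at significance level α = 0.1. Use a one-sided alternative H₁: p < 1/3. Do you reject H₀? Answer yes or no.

reject H₀: yes

Exact binomial: n=32, k=2, p₀=1/3=0.3333
P(X≤2) from Σ C(n,i)·p₀^i·(1−p₀)^(n−i)
p-value (one-sided, H₁ less) = 0.00033
At α=0.1: p < α → reject H₀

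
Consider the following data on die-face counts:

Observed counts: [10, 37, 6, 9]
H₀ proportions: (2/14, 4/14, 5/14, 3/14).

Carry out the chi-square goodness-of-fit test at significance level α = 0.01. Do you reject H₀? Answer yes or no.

n = 62; E_i = n·p_i = [8.86, 17.71, 22.14, 13.29]
χ² = (10−8.86)²/8.86 + (37−17.71)²/17.71 + (6−22.14)²/22.14 + (9−13.29)²/13.29 = 34.2952
df = 3
p-value (upper-tail) = 0.00000
At α=0.01: p < α → reject H₀

reject H₀: yes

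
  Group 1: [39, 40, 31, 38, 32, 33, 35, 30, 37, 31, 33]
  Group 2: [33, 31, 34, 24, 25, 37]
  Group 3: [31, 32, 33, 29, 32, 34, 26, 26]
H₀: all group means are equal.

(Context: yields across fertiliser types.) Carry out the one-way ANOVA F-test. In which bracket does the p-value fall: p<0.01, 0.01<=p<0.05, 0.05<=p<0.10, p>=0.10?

p-value bracket: 0.05<=p<0.10

Group means [34.45, 30.67, 30.38], grand mean 32.240
SSB = Σnᵢ(x̄ᵢ−x̄)² = 96.624; SSW = ΣΣ(x−x̄ᵢ)² = 323.936
MSB = 96.624/2 = 48.3122; MSW = 323.936/22 = 14.7243
F = MSB/MSW = 3.2811
df = (2, 22)
p-value (upper-tail) = 0.05662
→ bracket: 0.05<=p<0.10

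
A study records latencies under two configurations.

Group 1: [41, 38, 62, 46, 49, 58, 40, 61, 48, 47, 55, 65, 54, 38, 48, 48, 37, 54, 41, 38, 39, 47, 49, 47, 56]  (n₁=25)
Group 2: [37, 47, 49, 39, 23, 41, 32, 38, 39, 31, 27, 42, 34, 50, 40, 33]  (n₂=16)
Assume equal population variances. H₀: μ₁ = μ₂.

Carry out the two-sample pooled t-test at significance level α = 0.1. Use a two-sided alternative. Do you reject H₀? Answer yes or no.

x̄₁=48.240, s₁=8.192, n₁=25
x̄₂=37.625, s₂=7.518, n₂=16
s_p² = [24·8.192² + 15·7.518²]/39 = 63.0336
SE = √(s_p²·(1/25+1/16)) = 2.5418
t = (48.240−37.625)/2.5418 = 4.1761
df = 39
p-value (two-sided) = 0.00016
At α=0.1: p < α → reject H₀

reject H₀: yes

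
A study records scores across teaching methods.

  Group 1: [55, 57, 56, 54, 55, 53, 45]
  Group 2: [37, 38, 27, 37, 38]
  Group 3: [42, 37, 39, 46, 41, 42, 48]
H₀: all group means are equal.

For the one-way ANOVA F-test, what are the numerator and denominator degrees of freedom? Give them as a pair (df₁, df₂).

degrees of freedom = [2, 16]

k = 3 groups, N = 19 total
df = (k−1, N−k) = (3−1, 19−3) = (2, 16)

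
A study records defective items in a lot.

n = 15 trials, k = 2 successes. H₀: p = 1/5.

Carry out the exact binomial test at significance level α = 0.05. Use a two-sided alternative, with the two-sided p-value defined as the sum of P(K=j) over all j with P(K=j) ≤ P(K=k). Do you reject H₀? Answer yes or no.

reject H₀: no

Exact binomial: n=15, k=2, p₀=1/5=0.2000
P(X=j) = C(n,j)·p₀^j·(1−p₀)^(n−j); p = Σ P(X=j) over j with P(X=j) ≤ P(X=2)
p-value (two-sided) = 0.74986
At α=0.05: p ≥ α → fail to reject H₀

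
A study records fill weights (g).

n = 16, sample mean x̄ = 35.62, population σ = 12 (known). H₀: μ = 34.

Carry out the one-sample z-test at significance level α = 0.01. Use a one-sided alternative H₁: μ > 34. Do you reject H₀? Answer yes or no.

SE = σ/√n = 12/√16 = 3.0000
z = (x̄−μ₀)/SE = (35.62−34)/3.0000 = 0.5400
p-value (one-sided, H₁ greater) = 0.29460
At α=0.01: p ≥ α → fail to reject H₀

reject H₀: no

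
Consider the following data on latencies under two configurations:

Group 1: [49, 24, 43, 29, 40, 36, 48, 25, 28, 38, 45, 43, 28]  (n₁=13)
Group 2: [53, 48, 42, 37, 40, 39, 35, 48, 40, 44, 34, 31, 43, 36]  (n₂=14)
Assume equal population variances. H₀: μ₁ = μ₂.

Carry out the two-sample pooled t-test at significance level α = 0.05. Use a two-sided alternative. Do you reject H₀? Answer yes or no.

reject H₀: no

x̄₁=36.615, s₁=8.893, n₁=13
x̄₂=40.714, s₂=6.120, n₂=14
s_p² = [12·8.893² + 13·6.120²]/25 = 57.4374
SE = √(s_p²·(1/13+1/14)) = 2.9191
t = (36.615−40.714)/2.9191 = -1.4042
df = 25
p-value (two-sided) = 0.17257
At α=0.05: p ≥ α → fail to reject H₀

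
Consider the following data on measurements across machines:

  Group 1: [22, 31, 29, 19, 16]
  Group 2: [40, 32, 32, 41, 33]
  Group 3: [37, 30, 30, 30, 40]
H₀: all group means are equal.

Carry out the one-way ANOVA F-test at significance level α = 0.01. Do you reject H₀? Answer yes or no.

reject H₀: yes

Group means [23.40, 35.60, 33.40], grand mean 30.800
SSB = Σnᵢ(x̄ᵢ−x̄)² = 422.800; SSW = ΣΣ(x−x̄ᵢ)² = 337.600
MSB = 422.800/2 = 211.4000; MSW = 337.600/12 = 28.1333
F = MSB/MSW = 7.5142
df = (2, 12)
p-value (upper-tail) = 0.00766
At α=0.01: p < α → reject H₀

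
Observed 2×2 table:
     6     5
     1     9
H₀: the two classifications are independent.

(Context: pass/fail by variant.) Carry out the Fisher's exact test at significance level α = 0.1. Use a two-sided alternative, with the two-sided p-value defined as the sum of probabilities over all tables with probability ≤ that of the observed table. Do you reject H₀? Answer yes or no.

Margins: r₁=11, r₂=10, c₁=7, c₂=14, n=21
p_obs = C(11,6)·C(10,1)/C(21,7); sum pmf over tables with pmf ≤ p_obs
p-value (two-sided) = 0.06347
At α=0.1: p < α → reject H₀

reject H₀: yes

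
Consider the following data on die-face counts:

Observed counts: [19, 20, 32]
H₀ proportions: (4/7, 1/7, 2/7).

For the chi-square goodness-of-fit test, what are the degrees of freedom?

df = k − 1 = 3 − 1 = 2

degrees of freedom = 2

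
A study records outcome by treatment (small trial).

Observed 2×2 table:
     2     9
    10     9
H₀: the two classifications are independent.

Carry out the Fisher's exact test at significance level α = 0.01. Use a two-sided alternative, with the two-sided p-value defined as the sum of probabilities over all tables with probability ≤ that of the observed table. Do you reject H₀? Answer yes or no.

Margins: r₁=11, r₂=19, c₁=12, c₂=18, n=30
p_obs = C(11,2)·C(19,10)/C(30,12); sum pmf over tables with pmf ≤ p_obs
p-value (two-sided) = 0.12133
At α=0.01: p ≥ α → fail to reject H₀

reject H₀: no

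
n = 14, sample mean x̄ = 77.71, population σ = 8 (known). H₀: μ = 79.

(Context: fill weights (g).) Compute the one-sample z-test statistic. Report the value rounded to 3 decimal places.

test statistic = -0.603

SE = σ/√n = 8/√14 = 2.1381
z = (x̄−μ₀)/SE = (77.71−79)/2.1381 = -0.6033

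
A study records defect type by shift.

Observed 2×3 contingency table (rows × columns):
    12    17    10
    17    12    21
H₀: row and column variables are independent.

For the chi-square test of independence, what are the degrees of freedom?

degrees of freedom = 2

df = (r−1)(c−1) = (2−1)·(3−1) = 2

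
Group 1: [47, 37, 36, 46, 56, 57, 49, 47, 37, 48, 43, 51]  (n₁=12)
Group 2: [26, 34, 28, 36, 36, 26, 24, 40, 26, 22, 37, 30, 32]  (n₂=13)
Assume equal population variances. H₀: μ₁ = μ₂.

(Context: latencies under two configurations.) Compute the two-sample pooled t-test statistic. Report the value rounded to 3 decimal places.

x̄₁=46.167, s₁=6.952, n₁=12
x̄₂=30.538, s₂=5.695, n₂=13
s_p² = [11·6.952² + 12·5.695²]/23 = 40.0390
SE = √(s_p²·(1/12+1/13)) = 2.5331
t = (46.167−30.538)/2.5331 = 6.1696
df = 23

test statistic = 6.170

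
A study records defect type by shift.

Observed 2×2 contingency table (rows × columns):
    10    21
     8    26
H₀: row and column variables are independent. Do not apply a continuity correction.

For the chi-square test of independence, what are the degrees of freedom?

degrees of freedom = 1

df = (r−1)(c−1) = (2−1)·(2−1) = 1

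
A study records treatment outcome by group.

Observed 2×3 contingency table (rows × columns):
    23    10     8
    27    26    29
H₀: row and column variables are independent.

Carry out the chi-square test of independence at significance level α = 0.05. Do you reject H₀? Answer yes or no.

Row totals [41, 82], col totals [50, 36, 37], n=123
χ² = (23−16.67)²/16.67 + (10−12.00)²/12.00 + (8−12.33)²/12.33 + (27−33.33)²/33.33 + (26−24.00)²/24.00 + (29−24.67)²/24.67 = 6.3938
df = 2
p-value (upper-tail) = 0.04089
At α=0.05: p < α → reject H₀

reject H₀: yes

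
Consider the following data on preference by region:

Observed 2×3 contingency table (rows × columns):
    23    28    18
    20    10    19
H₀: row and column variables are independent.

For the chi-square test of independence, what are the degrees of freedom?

df = (r−1)(c−1) = (2−1)·(3−1) = 2

degrees of freedom = 2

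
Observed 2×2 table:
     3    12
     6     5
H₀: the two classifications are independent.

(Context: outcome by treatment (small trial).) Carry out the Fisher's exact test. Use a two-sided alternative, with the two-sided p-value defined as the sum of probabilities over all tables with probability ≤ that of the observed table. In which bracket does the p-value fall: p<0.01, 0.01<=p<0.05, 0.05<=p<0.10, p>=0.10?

Margins: r₁=15, r₂=11, c₁=9, c₂=17, n=26
p_obs = C(15,3)·C(11,6)/C(26,9); sum pmf over tables with pmf ≤ p_obs
p-value (two-sided) = 0.10343
→ bracket: p>=0.10

p-value bracket: p>=0.10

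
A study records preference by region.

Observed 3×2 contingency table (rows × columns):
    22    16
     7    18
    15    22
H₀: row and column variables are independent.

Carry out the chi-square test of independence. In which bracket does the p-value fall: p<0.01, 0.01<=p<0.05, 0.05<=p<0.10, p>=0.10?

Row totals [38, 25, 37], col totals [44, 56], n=100
χ² = (22−16.72)²/16.72 + (16−21.28)²/21.28 + (7−11.00)²/11.00 + (18−14.00)²/14.00 + (15−16.28)²/16.28 + (22−20.72)²/20.72 = 5.7546
df = 2
p-value (upper-tail) = 0.05629
→ bracket: 0.05<=p<0.10

p-value bracket: 0.05<=p<0.10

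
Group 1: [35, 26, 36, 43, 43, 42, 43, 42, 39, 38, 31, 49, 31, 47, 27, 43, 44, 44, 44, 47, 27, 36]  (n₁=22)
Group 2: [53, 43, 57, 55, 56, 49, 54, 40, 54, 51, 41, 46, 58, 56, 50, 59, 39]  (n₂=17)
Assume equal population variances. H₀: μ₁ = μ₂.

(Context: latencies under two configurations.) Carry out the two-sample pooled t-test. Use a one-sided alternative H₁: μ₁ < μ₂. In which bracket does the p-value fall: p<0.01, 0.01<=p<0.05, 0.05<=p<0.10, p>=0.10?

p-value bracket: p<0.01

x̄₁=38.955, s₁=6.918, n₁=22
x̄₂=50.647, s₂=6.585, n₂=17
s_p² = [21·6.918² + 16·6.585²]/37 = 45.9145
SE = √(s_p²·(1/22+1/17)) = 2.1881
t = (38.955−50.647)/2.1881 = -5.3436
df = 37
p-value (one-sided, H₁ less) = 0.00000
→ bracket: p<0.01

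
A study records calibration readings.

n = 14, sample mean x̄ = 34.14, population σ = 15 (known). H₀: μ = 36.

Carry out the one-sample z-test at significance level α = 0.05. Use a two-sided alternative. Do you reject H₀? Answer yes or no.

reject H₀: no

SE = σ/√n = 15/√14 = 4.0089
z = (x̄−μ₀)/SE = (34.14−36)/4.0089 = -0.4640
p-value (two-sided) = 0.64267
At α=0.05: p ≥ α → fail to reject H₀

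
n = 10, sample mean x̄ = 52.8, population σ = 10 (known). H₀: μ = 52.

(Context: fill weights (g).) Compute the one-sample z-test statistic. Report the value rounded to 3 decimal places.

test statistic = 0.253

SE = σ/√n = 10/√10 = 3.1623
z = (x̄−μ₀)/SE = (52.8−52)/3.1623 = 0.2530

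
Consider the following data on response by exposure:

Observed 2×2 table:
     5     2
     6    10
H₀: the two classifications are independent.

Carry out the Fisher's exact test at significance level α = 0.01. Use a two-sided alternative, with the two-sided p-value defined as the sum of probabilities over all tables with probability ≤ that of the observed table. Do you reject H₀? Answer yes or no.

reject H₀: no

Margins: r₁=7, r₂=16, c₁=11, c₂=12, n=23
p_obs = C(7,5)·C(16,6)/C(23,11); sum pmf over tables with pmf ≤ p_obs
p-value (two-sided) = 0.19303
At α=0.01: p ≥ α → fail to reject H₀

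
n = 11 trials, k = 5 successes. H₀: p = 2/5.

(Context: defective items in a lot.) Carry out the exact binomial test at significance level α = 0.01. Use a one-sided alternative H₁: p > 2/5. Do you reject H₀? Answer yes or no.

Exact binomial: n=11, k=5, p₀=2/5=0.4000
P(X≥5) from Σ C(n,i)·p₀^i·(1−p₀)^(n−i)
p-value (one-sided, H₁ greater) = 0.46723
At α=0.01: p ≥ α → fail to reject H₀

reject H₀: no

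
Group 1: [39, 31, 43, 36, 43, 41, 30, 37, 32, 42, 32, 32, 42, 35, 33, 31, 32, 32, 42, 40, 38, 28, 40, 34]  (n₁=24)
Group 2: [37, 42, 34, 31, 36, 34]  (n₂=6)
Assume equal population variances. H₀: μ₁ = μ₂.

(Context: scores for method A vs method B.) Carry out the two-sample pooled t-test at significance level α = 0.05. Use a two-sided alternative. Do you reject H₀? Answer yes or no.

reject H₀: no

x̄₁=36.042, s₁=4.759, n₁=24
x̄₂=35.667, s₂=3.724, n₂=6
s_p² = [23·4.759² + 5·3.724²]/28 = 21.0818
SE = √(s_p²·(1/24+1/6)) = 2.0957
t = (36.042−35.667)/2.0957 = 0.1789
df = 28
p-value (two-sided) = 0.85928
At α=0.05: p ≥ α → fail to reject H₀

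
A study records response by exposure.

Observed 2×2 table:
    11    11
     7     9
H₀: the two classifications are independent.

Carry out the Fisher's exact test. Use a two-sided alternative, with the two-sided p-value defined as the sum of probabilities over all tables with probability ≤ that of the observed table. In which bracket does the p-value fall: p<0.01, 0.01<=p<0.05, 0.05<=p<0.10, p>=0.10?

p-value bracket: p>=0.10

Margins: r₁=22, r₂=16, c₁=18, c₂=20, n=38
p_obs = C(22,11)·C(16,7)/C(38,18); sum pmf over tables with pmf ≤ p_obs
p-value (two-sided) = 0.75215
→ bracket: p>=0.10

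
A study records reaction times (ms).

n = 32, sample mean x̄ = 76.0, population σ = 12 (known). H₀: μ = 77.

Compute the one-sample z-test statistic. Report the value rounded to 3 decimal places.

test statistic = -0.471

SE = σ/√n = 12/√32 = 2.1213
z = (x̄−μ₀)/SE = (76.0−77)/2.1213 = -0.4714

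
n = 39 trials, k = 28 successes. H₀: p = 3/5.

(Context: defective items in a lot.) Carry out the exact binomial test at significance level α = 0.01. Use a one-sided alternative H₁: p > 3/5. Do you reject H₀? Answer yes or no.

Exact binomial: n=39, k=28, p₀=3/5=0.6000
P(X≥28) from Σ C(n,i)·p₀^i·(1−p₀)^(n−i)
p-value (one-sided, H₁ greater) = 0.08822
At α=0.01: p ≥ α → fail to reject H₀

reject H₀: no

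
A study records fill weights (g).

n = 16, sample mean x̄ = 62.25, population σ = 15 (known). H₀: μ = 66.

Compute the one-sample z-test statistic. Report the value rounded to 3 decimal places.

SE = σ/√n = 15/√16 = 3.7500
z = (x̄−μ₀)/SE = (62.25−66)/3.7500 = -1.0000

test statistic = -1.000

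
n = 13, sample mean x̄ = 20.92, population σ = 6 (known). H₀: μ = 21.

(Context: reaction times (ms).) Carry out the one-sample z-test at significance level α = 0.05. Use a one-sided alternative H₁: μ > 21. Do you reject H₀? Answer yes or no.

SE = σ/√n = 6/√13 = 1.6641
z = (x̄−μ₀)/SE = (20.92−21)/1.6641 = -0.0481
p-value (one-sided, H₁ greater) = 0.51917
At α=0.05: p ≥ α → fail to reject H₀

reject H₀: no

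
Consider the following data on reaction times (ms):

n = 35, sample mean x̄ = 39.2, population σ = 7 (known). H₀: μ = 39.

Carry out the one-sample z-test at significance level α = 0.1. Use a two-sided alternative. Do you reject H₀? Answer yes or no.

SE = σ/√n = 7/√35 = 1.1832
z = (x̄−μ₀)/SE = (39.2−39)/1.1832 = 0.1690
p-value (two-sided) = 0.86577
At α=0.1: p ≥ α → fail to reject H₀

reject H₀: no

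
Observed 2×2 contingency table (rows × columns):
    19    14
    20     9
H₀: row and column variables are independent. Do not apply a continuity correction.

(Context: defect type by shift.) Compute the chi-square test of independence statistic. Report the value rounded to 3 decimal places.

test statistic = 0.858

Row totals [33, 29], col totals [39, 23], n=62
χ² = (19−20.76)²/20.76 + (14−12.24)²/12.24 + (20−18.24)²/18.24 + (9−10.76)²/10.76 = 0.8581
df = 1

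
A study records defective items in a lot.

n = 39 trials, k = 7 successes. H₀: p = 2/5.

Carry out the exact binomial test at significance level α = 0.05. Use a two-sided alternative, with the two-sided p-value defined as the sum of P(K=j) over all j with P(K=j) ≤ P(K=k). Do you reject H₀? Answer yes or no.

reject H₀: yes

Exact binomial: n=39, k=7, p₀=2/5=0.4000
P(X=j) = C(n,j)·p₀^j·(1−p₀)^(n−j); p = Σ P(X=j) over j with P(X=j) ≤ P(X=7)
p-value (two-sided) = 0.00488
At α=0.05: p < α → reject H₀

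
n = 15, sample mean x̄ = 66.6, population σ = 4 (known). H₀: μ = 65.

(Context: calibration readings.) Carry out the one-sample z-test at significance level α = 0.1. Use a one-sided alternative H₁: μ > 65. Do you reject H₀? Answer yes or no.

reject H₀: yes

SE = σ/√n = 4/√15 = 1.0328
z = (x̄−μ₀)/SE = (66.6−65)/1.0328 = 1.5492
p-value (one-sided, H₁ greater) = 0.06067
At α=0.1: p < α → reject H₀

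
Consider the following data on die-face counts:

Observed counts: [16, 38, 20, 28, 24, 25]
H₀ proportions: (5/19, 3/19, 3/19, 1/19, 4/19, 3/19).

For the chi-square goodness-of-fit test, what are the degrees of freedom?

df = k − 1 = 6 − 1 = 5

degrees of freedom = 5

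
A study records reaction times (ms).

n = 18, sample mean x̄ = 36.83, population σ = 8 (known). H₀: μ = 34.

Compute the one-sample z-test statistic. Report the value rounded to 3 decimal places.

SE = σ/√n = 8/√18 = 1.8856
z = (x̄−μ₀)/SE = (36.83−34)/1.8856 = 1.5008

test statistic = 1.501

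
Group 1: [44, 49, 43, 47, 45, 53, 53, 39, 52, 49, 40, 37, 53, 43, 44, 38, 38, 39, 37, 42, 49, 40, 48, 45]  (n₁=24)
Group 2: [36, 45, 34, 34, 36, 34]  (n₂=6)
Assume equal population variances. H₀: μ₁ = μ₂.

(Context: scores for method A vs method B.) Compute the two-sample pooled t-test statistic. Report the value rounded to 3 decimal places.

x̄₁=44.458, s₁=5.365, n₁=24
x̄₂=36.500, s₂=4.278, n₂=6
s_p² = [23·5.365² + 5·4.278²]/28 = 26.9092
SE = √(s_p²·(1/24+1/6)) = 2.3677
t = (44.458−36.500)/2.3677 = 3.3612
df = 28

test statistic = 3.361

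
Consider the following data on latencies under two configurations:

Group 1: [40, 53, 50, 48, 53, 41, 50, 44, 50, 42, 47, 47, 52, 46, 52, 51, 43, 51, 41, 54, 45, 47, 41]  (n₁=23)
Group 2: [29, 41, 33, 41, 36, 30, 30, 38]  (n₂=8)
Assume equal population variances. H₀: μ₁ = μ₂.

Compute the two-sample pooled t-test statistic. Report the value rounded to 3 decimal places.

test statistic = 6.656

x̄₁=47.304, s₁=4.477, n₁=23
x̄₂=34.750, s₂=4.950, n₂=8
s_p² = [22·4.477² + 7·4.950²]/29 = 21.1162
SE = √(s_p²·(1/23+1/8)) = 1.8862
t = (47.304−34.750)/1.8862 = 6.6560
df = 29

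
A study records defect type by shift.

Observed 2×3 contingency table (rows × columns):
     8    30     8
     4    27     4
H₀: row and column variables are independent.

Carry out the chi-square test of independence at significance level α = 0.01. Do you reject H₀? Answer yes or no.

reject H₀: no

Row totals [46, 35], col totals [12, 57, 12], n=81
χ² = (8−6.81)²/6.81 + (30−32.37)²/32.37 + (8−6.81)²/6.81 + (4−5.19)²/5.19 + (27−24.63)²/24.63 + (4−5.19)²/5.19 = 1.3557
df = 2
p-value (upper-tail) = 0.50770
At α=0.01: p ≥ α → fail to reject H₀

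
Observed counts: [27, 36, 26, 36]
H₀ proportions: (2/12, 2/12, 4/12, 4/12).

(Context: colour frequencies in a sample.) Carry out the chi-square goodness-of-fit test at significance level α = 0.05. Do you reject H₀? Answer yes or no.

n = 125; E_i = n·p_i = [20.83, 20.83, 41.67, 41.67]
χ² = (27−20.83)²/20.83 + (36−20.83)²/20.83 + (26−41.67)²/41.67 + (36−41.67)²/41.67 = 19.5280
df = 3
p-value (upper-tail) = 0.00021
At α=0.05: p < α → reject H₀

reject H₀: yes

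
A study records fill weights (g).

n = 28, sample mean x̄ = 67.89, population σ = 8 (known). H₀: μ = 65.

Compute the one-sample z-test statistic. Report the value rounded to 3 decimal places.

test statistic = 1.912

SE = σ/√n = 8/√28 = 1.5119
z = (x̄−μ₀)/SE = (67.89−65)/1.5119 = 1.9116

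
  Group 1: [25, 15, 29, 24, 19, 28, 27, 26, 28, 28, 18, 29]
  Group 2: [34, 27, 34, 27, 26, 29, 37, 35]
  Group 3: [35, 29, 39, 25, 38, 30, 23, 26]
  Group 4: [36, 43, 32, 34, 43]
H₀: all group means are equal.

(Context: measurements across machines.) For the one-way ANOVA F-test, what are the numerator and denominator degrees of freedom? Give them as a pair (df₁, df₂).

k = 4 groups, N = 33 total
df = (k−1, N−k) = (4−1, 33−4) = (3, 29)

degrees of freedom = [3, 29]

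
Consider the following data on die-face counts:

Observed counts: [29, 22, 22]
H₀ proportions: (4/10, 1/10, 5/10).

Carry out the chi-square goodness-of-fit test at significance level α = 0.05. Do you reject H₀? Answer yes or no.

n = 73; E_i = n·p_i = [29.20, 7.30, 36.50]
χ² = (29−29.20)²/29.20 + (22−7.30)²/7.30 + (22−36.50)²/36.50 = 35.3630
df = 2
p-value (upper-tail) = 0.00000
At α=0.05: p < α → reject H₀

reject H₀: yes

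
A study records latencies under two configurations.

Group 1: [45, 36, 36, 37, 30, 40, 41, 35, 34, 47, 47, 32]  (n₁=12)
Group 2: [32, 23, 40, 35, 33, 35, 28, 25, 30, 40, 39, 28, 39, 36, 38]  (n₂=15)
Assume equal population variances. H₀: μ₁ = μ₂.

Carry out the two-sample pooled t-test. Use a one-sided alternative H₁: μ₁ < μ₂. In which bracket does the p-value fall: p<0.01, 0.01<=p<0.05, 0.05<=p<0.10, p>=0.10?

p-value bracket: p>=0.10

x̄₁=38.333, s₁=5.694, n₁=12
x̄₂=33.400, s₂=5.565, n₂=15
s_p² = [11·5.694² + 14·5.565²]/25 = 31.6107
SE = √(s_p²·(1/12+1/15)) = 2.1775
t = (38.333−33.400)/2.1775 = 2.2656
df = 25
p-value (one-sided, H₁ less) = 0.98380
→ bracket: p>=0.10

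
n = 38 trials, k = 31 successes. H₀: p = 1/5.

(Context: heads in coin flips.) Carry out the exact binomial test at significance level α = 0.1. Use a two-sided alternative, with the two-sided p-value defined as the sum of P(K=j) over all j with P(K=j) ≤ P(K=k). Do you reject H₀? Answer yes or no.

Exact binomial: n=38, k=31, p₀=1/5=0.2000
P(X=j) = C(n,j)·p₀^j·(1−p₀)^(n−j); p = Σ P(X=j) over j with P(X=j) ≤ P(X=31)
p-value (two-sided) = 0.00000
At α=0.1: p < α → reject H₀

reject H₀: yes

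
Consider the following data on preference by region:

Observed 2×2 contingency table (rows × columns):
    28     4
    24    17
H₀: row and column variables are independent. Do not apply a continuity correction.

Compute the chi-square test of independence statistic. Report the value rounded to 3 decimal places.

Row totals [32, 41], col totals [52, 21], n=73
χ² = (28−22.79)²/22.79 + (4−9.21)²/9.21 + (24−29.21)²/29.21 + (17−11.79)²/11.79 = 7.3576
df = 1

test statistic = 7.358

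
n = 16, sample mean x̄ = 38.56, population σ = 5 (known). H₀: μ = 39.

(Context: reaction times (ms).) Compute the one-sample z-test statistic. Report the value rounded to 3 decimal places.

test statistic = -0.352

SE = σ/√n = 5/√16 = 1.2500
z = (x̄−μ₀)/SE = (38.56−39)/1.2500 = -0.3520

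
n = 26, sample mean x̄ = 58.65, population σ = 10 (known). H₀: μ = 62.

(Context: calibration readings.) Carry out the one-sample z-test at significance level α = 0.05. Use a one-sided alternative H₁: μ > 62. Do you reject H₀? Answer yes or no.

SE = σ/√n = 10/√26 = 1.9612
z = (x̄−μ₀)/SE = (58.65−62)/1.9612 = -1.7082
p-value (one-sided, H₁ greater) = 0.95620
At α=0.05: p ≥ α → fail to reject H₀

reject H₀: no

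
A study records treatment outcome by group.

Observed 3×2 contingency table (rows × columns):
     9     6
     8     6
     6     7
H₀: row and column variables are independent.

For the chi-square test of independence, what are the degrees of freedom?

df = (r−1)(c−1) = (3−1)·(2−1) = 2

degrees of freedom = 2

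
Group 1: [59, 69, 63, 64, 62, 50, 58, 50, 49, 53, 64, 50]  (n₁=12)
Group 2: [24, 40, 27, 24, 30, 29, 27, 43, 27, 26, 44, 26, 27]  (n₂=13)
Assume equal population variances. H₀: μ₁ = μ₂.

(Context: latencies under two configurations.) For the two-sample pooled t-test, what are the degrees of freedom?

degrees of freedom = 23

df = n₁ + n₂ − 2 = 12 + 13 − 2 = 23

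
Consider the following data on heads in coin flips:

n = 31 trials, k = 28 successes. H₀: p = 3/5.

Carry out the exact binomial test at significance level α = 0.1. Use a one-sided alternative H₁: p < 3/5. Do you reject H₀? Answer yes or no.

Exact binomial: n=31, k=28, p₀=3/5=0.6000
P(X≤28) from Σ C(n,i)·p₀^i·(1−p₀)^(n−i)
p-value (one-sided, H₁ less) = 0.99997
At α=0.1: p ≥ α → fail to reject H₀

reject H₀: no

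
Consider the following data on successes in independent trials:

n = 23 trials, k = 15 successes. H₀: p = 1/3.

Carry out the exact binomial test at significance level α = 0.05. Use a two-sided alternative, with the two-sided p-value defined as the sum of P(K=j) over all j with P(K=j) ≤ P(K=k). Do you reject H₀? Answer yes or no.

Exact binomial: n=23, k=15, p₀=1/3=0.3333
P(X=j) = C(n,j)·p₀^j·(1−p₀)^(n−j); p = Σ P(X=j) over j with P(X=j) ≤ P(X=15)
p-value (two-sided) = 0.00286
At α=0.05: p < α → reject H₀

reject H₀: yes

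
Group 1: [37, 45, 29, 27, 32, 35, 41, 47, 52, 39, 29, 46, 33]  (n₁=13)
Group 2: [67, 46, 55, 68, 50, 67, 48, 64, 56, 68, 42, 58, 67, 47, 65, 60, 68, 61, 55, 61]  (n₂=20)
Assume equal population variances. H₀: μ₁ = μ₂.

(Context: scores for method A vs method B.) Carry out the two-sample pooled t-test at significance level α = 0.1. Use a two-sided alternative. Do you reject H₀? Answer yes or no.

reject H₀: yes

x̄₁=37.846, s₁=7.925, n₁=13
x̄₂=58.650, s₂=8.425, n₂=20
s_p² = [12·7.925² + 19·8.425²]/31 = 67.8143
SE = √(s_p²·(1/13+1/20)) = 2.9338
t = (37.846−58.650)/2.9338 = -7.0911
df = 31
p-value (two-sided) = 0.00000
At α=0.1: p < α → reject H₀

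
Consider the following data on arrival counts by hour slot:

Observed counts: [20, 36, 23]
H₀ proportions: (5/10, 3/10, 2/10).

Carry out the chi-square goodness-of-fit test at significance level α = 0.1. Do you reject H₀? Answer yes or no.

reject H₀: yes

n = 79; E_i = n·p_i = [39.50, 23.70, 15.80]
χ² = (20−39.50)²/39.50 + (36−23.70)²/23.70 + (23−15.80)²/15.80 = 19.2911
df = 2
p-value (upper-tail) = 0.00006
At α=0.1: p < α → reject H₀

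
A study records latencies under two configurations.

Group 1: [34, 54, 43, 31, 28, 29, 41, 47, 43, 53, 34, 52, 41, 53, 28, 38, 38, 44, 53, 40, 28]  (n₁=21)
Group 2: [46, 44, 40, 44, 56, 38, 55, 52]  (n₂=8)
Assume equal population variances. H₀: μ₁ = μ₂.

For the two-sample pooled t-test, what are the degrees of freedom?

df = n₁ + n₂ − 2 = 21 + 8 − 2 = 27

degrees of freedom = 27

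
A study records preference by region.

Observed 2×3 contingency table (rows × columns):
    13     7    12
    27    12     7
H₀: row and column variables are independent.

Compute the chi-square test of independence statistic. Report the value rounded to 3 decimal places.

test statistic = 5.186

Row totals [32, 46], col totals [40, 19, 19], n=78
χ² = (13−16.41)²/16.41 + (7−7.79)²/7.79 + (12−7.79)²/7.79 + (27−23.59)²/23.59 + (12−11.21)²/11.21 + (7−11.21)²/11.21 = 5.1858
df = 2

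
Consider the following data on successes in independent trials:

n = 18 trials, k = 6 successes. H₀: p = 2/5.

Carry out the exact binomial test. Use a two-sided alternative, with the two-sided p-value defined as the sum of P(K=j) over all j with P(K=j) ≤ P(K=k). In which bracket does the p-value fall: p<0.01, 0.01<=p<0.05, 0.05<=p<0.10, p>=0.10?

p-value bracket: p>=0.10

Exact binomial: n=18, k=6, p₀=2/5=0.4000
P(X=j) = C(n,j)·p₀^j·(1−p₀)^(n−j); p = Σ P(X=j) over j with P(X=j) ≤ P(X=6)
p-value (two-sided) = 0.63744
→ bracket: p>=0.10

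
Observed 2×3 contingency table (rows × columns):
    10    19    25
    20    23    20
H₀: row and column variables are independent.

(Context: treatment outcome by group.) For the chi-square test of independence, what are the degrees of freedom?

degrees of freedom = 2

df = (r−1)(c−1) = (2−1)·(3−1) = 2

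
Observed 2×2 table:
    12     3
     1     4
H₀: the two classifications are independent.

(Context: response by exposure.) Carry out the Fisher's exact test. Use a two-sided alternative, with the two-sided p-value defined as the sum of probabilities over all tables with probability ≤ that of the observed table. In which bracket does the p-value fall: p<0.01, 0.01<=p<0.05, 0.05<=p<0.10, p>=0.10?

p-value bracket: 0.01<=p<0.05

Margins: r₁=15, r₂=5, c₁=13, c₂=7, n=20
p_obs = C(15,12)·C(5,1)/C(20,13); sum pmf over tables with pmf ≤ p_obs
p-value (two-sided) = 0.03070
→ bracket: 0.01<=p<0.05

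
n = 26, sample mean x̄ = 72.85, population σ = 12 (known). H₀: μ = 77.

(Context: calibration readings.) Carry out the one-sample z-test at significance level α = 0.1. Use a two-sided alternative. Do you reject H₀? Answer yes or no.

reject H₀: yes

SE = σ/√n = 12/√26 = 2.3534
z = (x̄−μ₀)/SE = (72.85−77)/2.3534 = -1.7634
p-value (two-sided) = 0.07783
At α=0.1: p < α → reject H₀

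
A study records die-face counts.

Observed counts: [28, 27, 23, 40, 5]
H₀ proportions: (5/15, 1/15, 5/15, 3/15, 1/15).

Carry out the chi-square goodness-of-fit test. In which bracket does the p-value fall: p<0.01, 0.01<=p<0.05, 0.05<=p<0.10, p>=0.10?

p-value bracket: p<0.01

n = 123; E_i = n·p_i = [41.00, 8.20, 41.00, 24.60, 8.20]
χ² = (28−41.00)²/41.00 + (27−8.20)²/8.20 + (23−41.00)²/41.00 + (40−24.60)²/24.60 + (5−8.20)²/8.20 = 66.0163
df = 4
p-value (upper-tail) = 0.00000
→ bracket: p<0.01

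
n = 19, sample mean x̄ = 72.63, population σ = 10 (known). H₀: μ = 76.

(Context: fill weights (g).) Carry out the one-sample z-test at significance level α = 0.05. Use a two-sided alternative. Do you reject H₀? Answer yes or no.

SE = σ/√n = 10/√19 = 2.2942
z = (x̄−μ₀)/SE = (72.63−76)/2.2942 = -1.4689
p-value (two-sided) = 0.14185
At α=0.05: p ≥ α → fail to reject H₀

reject H₀: no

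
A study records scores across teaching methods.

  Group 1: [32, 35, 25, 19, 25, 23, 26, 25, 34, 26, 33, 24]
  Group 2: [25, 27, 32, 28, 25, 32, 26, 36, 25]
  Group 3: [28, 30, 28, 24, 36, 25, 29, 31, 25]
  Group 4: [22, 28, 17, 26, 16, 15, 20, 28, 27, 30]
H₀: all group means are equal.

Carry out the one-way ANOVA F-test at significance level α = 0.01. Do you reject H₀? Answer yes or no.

Group means [27.25, 28.44, 28.44, 22.90], grand mean 26.700
SSB = Σnᵢ(x̄ᵢ−x̄)² = 202.806; SSW = ΣΣ(x−x̄ᵢ)² = 795.594
MSB = 202.806/3 = 67.6019; MSW = 795.594/36 = 22.0998
F = MSB/MSW = 3.0589
df = (3, 36)
p-value (upper-tail) = 0.04049
At α=0.01: p ≥ α → fail to reject H₀

reject H₀: no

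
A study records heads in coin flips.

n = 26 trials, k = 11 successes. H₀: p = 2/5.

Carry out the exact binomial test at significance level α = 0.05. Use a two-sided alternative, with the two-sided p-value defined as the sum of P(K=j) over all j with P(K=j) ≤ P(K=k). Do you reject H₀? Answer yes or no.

reject H₀: no

Exact binomial: n=26, k=11, p₀=2/5=0.4000
P(X=j) = C(n,j)·p₀^j·(1−p₀)^(n−j); p = Σ P(X=j) over j with P(X=j) ≤ P(X=11)
p-value (two-sided) = 0.84287
At α=0.05: p ≥ α → fail to reject H₀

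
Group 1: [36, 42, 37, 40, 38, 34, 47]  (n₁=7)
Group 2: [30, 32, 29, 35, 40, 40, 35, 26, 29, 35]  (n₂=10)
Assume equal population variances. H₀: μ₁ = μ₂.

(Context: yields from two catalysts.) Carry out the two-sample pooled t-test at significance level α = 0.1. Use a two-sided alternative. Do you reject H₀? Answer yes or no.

x̄₁=39.143, s₁=4.337, n₁=7
x̄₂=33.100, s₂=4.725, n₂=10
s_p² = [6·4.337² + 9·4.725²]/15 = 20.9171
SE = √(s_p²·(1/7+1/10)) = 2.2539
t = (39.143−33.100)/2.2539 = 2.6811
df = 15
p-value (two-sided) = 0.01709
At α=0.1: p < α → reject H₀

reject H₀: yes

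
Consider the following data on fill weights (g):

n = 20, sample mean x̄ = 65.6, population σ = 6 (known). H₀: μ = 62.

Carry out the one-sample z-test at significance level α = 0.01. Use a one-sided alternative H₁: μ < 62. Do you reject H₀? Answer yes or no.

reject H₀: no

SE = σ/√n = 6/√20 = 1.3416
z = (x̄−μ₀)/SE = (65.6−62)/1.3416 = 2.6833
p-value (one-sided, H₁ less) = 0.99635
At α=0.01: p ≥ α → fail to reject H₀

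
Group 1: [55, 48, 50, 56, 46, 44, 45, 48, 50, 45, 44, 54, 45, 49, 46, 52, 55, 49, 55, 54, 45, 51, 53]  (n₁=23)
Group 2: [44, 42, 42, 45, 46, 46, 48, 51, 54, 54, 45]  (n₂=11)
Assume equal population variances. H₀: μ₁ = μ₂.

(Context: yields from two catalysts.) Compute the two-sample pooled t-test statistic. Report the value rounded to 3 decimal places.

x̄₁=49.522, s₁=4.077, n₁=23
x̄₂=47.000, s₂=4.290, n₂=11
s_p² = [22·4.077² + 10·4.290²]/32 = 17.1793
SE = √(s_p²·(1/23+1/11)) = 1.5194
t = (49.522−47.000)/1.5194 = 1.6597
df = 32

test statistic = 1.660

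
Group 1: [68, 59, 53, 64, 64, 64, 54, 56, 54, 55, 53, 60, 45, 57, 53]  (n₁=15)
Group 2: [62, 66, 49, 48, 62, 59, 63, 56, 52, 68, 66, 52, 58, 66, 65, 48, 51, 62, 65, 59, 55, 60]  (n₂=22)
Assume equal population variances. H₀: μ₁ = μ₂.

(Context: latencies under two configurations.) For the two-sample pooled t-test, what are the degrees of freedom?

degrees of freedom = 35

df = n₁ + n₂ − 2 = 15 + 22 − 2 = 35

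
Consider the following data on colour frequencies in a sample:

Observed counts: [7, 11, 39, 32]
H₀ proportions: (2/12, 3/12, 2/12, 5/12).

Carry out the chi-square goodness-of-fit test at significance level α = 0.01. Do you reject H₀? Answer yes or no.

reject H₀: yes

n = 89; E_i = n·p_i = [14.83, 22.25, 14.83, 37.08]
χ² = (7−14.83)²/14.83 + (11−22.25)²/22.25 + (39−14.83)²/14.83 + (32−37.08)²/37.08 = 49.8944
df = 3
p-value (upper-tail) = 0.00000
At α=0.01: p < α → reject H₀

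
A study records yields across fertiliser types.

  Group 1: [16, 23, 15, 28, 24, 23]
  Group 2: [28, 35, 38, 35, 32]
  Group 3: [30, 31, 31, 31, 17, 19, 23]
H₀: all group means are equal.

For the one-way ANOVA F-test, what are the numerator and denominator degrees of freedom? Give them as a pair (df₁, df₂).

k = 3 groups, N = 18 total
df = (k−1, N−k) = (3−1, 18−3) = (2, 15)

degrees of freedom = [2, 15]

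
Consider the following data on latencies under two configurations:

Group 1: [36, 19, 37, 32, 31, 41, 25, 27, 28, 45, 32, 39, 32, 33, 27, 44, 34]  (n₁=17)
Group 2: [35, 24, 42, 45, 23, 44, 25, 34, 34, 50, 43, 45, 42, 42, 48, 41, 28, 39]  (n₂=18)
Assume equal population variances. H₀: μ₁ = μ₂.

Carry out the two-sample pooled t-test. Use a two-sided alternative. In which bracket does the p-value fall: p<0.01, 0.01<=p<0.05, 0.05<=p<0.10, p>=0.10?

x̄₁=33.059, s₁=6.869, n₁=17
x̄₂=38.000, s₂=8.374, n₂=18
s_p² = [16·6.869² + 17·8.374²]/33 = 58.9982
SE = √(s_p²·(1/17+1/18)) = 2.5977
t = (33.059−38.000)/2.5977 = -1.9021
df = 33
p-value (two-sided) = 0.06591
→ bracket: 0.05<=p<0.10

p-value bracket: 0.05<=p<0.10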